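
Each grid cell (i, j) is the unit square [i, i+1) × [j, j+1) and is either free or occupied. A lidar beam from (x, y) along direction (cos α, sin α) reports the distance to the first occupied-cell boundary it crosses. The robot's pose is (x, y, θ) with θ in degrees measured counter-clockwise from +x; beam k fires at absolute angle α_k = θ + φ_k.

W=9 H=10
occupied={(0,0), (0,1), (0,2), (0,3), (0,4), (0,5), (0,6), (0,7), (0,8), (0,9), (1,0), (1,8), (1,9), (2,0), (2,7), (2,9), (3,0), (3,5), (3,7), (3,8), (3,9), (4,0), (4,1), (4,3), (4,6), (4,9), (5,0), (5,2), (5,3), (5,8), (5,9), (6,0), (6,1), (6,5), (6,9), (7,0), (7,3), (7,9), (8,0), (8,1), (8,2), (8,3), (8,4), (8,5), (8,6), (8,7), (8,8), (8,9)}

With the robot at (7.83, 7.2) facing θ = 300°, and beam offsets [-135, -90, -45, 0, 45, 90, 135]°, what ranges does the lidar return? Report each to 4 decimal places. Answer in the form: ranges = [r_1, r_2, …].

ranges = [3.9651, 7.8866, 5.3834, 0.3400, 0.1760, 0.1963, 0.6568]

beam 1: φ=-135°, α=165°
  dir = (cos 165°, sin 165°) = (-0.9659, 0.2588); from cell (7,7)
  next x-line at t=0.8593, next y-line at t=3.0910; Δt_x=1.0353, Δt_y=3.8637
    x: enter (6,7) at t=0.8593
    x: enter (5,7) at t=1.8946
    x: enter (4,7) at t=2.9298
    y: enter (4,8) at t=3.0910
    x: enter (3,8) at t=3.9651 ← occupied
  → r_1 = 3.9651
beam 2: φ=-90°, α=210°
  dir = (cos 210°, sin 210°) = (-0.8660, -0.5000); from cell (7,7)
  next x-line at t=0.9584, next y-line at t=0.4000; Δt_x=1.1547, Δt_y=2.0000
    y: enter (7,6) at t=0.4000
    x: enter (6,6) at t=0.9584
    x: enter (5,6) at t=2.1131
    y: enter (5,5) at t=2.4000
    x: enter (4,5) at t=3.2678
    y: enter (4,4) at t=4.4000
    x: enter (3,4) at t=4.4225
    x: enter (2,4) at t=5.5772
    y: enter (2,3) at t=6.4000
    x: enter (1,3) at t=6.7319
    x: enter (0,3) at t=7.8866 ← occupied
  → r_2 = 7.8866
beam 3: φ=-45°, α=255°
  dir = (cos 255°, sin 255°) = (-0.2588, -0.9659); from cell (7,7)
  next x-line at t=3.2069, next y-line at t=0.2071; Δt_x=3.8637, Δt_y=1.0353
    y: enter (7,6) at t=0.2071
    y: enter (7,5) at t=1.2423
    y: enter (7,4) at t=2.2776
    x: enter (6,4) at t=3.2069
    y: enter (6,3) at t=3.3129
    y: enter (6,2) at t=4.3482
    y: enter (6,1) at t=5.3834 ← occupied
  → r_3 = 5.3834
beam 4: φ=0°, α=300°
  dir = (cos 300°, sin 300°) = (0.5000, -0.8660); from cell (7,7)
  next x-line at t=0.3400, next y-line at t=0.2309; Δt_x=2.0000, Δt_y=1.1547
    y: enter (7,6) at t=0.2309
    x: enter (8,6) at t=0.3400 ← occupied
  → r_4 = 0.3400
beam 5: φ=45°, α=345°
  dir = (cos 345°, sin 345°) = (0.9659, -0.2588); from cell (7,7)
  next x-line at t=0.1760, next y-line at t=0.7727; Δt_x=1.0353, Δt_y=3.8637
    x: enter (8,7) at t=0.1760 ← occupied
  → r_5 = 0.1760
beam 6: φ=90°, α=30°
  dir = (cos 30°, sin 30°) = (0.8660, 0.5000); from cell (7,7)
  next x-line at t=0.1963, next y-line at t=1.6000; Δt_x=1.1547, Δt_y=2.0000
    x: enter (8,7) at t=0.1963 ← occupied
  → r_6 = 0.1963
beam 7: φ=135°, α=75°
  dir = (cos 75°, sin 75°) = (0.2588, 0.9659); from cell (7,7)
  next x-line at t=0.6568, next y-line at t=0.8282; Δt_x=3.8637, Δt_y=1.0353
    x: enter (8,7) at t=0.6568 ← occupied
  → r_7 = 0.6568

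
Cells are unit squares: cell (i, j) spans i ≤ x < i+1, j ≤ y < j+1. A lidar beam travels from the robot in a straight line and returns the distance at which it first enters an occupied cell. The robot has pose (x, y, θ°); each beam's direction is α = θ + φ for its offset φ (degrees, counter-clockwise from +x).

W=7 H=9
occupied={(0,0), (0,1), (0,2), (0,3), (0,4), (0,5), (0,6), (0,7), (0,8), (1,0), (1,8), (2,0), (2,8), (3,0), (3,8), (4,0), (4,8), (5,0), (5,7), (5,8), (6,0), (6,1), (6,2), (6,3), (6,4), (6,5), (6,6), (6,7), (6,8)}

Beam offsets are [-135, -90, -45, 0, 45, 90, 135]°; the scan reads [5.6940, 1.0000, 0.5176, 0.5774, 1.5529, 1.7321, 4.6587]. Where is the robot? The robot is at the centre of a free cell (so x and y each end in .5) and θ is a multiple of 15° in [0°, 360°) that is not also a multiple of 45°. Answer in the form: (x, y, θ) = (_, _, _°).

The pose lattice has 34·16 = 544 candidates. Test each by forward raycasting.
  (2.5, 7.5, 330°): beam 1 = 1.5529 ≠ 5.6940 ✗
  (4.5, 7.5, 330°): beam 1 = 3.6235 ≠ 5.6940 ✗
  (3.5, 4.5, 30°): beam 1 = 3.6235 ≠ 5.6940 ✗
  (4.5, 3.5, 300°): beam 1 = 3.6235 ≠ 5.6940 ✗
  …
  (1.5, 2.5, 210°): r_1=5.6940, r_2=1.0000, r_3=0.5176, r_4=0.5774, r_5=1.5529, r_6=1.7321, r_7=4.6587 — all match ✓
Unique over the lattice → pose = (1.5, 2.5, 210°).

(x, y, θ) = (1.5, 2.5, 210°)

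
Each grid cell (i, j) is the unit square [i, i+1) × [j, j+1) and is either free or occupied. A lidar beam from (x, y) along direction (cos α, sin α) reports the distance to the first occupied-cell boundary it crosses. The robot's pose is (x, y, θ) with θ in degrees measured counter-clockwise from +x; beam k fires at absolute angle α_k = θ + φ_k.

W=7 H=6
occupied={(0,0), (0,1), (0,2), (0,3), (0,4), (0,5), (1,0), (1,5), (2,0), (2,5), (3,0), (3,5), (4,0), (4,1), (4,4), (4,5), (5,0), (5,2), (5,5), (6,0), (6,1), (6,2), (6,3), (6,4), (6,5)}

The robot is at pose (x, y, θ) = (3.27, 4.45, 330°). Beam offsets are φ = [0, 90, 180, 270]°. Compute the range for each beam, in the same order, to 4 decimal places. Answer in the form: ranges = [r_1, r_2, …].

beam 1: φ=0°, α=330°
  dir = (cos 330°, sin 330°) = (0.8660, -0.5000); from cell (3,4)
  next x-line at t=0.8429, next y-line at t=0.9000; Δt_x=1.1547, Δt_y=2.0000
    x: enter (4,4) at t=0.8429 ← occupied
  → r_1 = 0.8429
beam 2: φ=90°, α=60°
  dir = (cos 60°, sin 60°) = (0.5000, 0.8660); from cell (3,4)
  next x-line at t=1.4600, next y-line at t=0.6351; Δt_x=2.0000, Δt_y=1.1547
    y: enter (3,5) at t=0.6351 ← occupied
  → r_2 = 0.6351
beam 3: φ=180°, α=150°
  dir = (cos 150°, sin 150°) = (-0.8660, 0.5000); from cell (3,4)
  next x-line at t=0.3118, next y-line at t=1.1000; Δt_x=1.1547, Δt_y=2.0000
    x: enter (2,4) at t=0.3118
    y: enter (2,5) at t=1.1000 ← occupied
  → r_3 = 1.1000
beam 4: φ=270°, α=240°
  dir = (cos 240°, sin 240°) = (-0.5000, -0.8660); from cell (3,4)
  next x-line at t=0.5400, next y-line at t=0.5196; Δt_x=2.0000, Δt_y=1.1547
    y: enter (3,3) at t=0.5196
    x: enter (2,3) at t=0.5400
    y: enter (2,2) at t=1.6743
    x: enter (1,2) at t=2.5400
    y: enter (1,1) at t=2.8290
    y: enter (1,0) at t=3.9837 ← occupied
  → r_4 = 3.9837

ranges = [0.8429, 0.6351, 1.1000, 3.9837]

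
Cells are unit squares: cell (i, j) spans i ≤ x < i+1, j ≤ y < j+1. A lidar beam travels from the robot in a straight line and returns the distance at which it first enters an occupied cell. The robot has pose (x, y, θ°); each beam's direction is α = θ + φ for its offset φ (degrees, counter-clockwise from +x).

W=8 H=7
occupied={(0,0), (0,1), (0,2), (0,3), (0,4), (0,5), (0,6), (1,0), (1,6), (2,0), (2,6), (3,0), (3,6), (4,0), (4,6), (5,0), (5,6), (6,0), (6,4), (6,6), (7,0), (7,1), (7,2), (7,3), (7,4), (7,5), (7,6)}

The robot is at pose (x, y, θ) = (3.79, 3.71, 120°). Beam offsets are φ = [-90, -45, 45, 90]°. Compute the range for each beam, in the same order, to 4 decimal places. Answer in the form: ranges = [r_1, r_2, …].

ranges = [2.5519, 2.3708, 2.8884, 3.2216]

beam 1: φ=-90°, α=30°
  d=(0.8660,0.5000)  start (3,3)  tX=0.2425 tY=0.5800  stride 1/|dx|=1.1547 1/|dy|=2.0000
    cross x-line → (4,3), t=0.2425
    cross y-line → (4,4), t=0.5800
    cross x-line → (5,4), t=1.3972
    cross x-line → (6,4), t=2.5519 (wall)
  → r_1 = 2.5519
beam 2: φ=-45°, α=75°
  d=(0.2588,0.9659)  start (3,3)  tX=0.8114 tY=0.3002  stride 1/|dx|=3.8637 1/|dy|=1.0353
    cross y-line → (3,4), t=0.3002
    cross x-line → (4,4), t=0.8114
    cross y-line → (4,5), t=1.3355
    cross y-line → (4,6), t=2.3708 (wall)
  → r_2 = 2.3708
beam 3: φ=45°, α=165°
  d=(-0.9659,0.2588)  start (3,3)  tX=0.8179 tY=1.1205  stride 1/|dx|=1.0353 1/|dy|=3.8637
    cross x-line → (2,3), t=0.8179
    cross y-line → (2,4), t=1.1205
    cross x-line → (1,4), t=1.8531
    cross x-line → (0,4), t=2.8884 (wall)
  → r_3 = 2.8884
beam 4: φ=90°, α=210°
  d=(-0.8660,-0.5000)  start (3,3)  tX=0.9122 tY=1.4200  stride 1/|dx|=1.1547 1/|dy|=2.0000
    cross x-line → (2,3), t=0.9122
    cross y-line → (2,2), t=1.4200
    cross x-line → (1,2), t=2.0669
    cross x-line → (0,2), t=3.2216 (wall)
  → r_4 = 3.2216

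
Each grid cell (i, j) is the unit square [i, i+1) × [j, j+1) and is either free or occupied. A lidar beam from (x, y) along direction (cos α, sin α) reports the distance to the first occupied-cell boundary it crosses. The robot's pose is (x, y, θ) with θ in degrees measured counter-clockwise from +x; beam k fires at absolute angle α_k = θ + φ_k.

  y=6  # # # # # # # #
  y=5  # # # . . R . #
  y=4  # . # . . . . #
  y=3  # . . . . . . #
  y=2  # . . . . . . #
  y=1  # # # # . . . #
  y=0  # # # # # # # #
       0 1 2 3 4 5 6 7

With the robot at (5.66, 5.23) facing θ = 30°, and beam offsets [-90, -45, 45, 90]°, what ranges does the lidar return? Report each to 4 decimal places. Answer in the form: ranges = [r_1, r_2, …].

ranges = [2.6800, 1.3873, 0.7972, 0.8891]

beam 1: φ=-90°, α=300°
  direction (0.5000, -0.8660); cell (5,5); t to first gridline: x 0.6800, y 0.2656 (then +2.0000 / +1.1547)
    (5,4) via y @ 0.2656
    (6,4) via x @ 0.6800
    (6,3) via y @ 1.4203
    (6,2) via y @ 2.5750
    (7,2) via x @ 2.6800  # hit
  → r_1 = 2.6800
beam 2: φ=-45°, α=345°
  direction (0.9659, -0.2588); cell (5,5); t to first gridline: x 0.3520, y 0.8887 (then +1.0353 / +3.8637)
    (6,5) via x @ 0.3520
    (6,4) via y @ 0.8887
    (7,4) via x @ 1.3873  # hit
  → r_2 = 1.3873
beam 3: φ=45°, α=75°
  direction (0.2588, 0.9659); cell (5,5); t to first gridline: x 1.3137, y 0.7972 (then +3.8637 / +1.0353)
    (5,6) via y @ 0.7972  # hit
  → r_3 = 0.7972
beam 4: φ=90°, α=120°
  direction (-0.5000, 0.8660); cell (5,5); t to first gridline: x 1.3200, y 0.8891 (then +2.0000 / +1.1547)
    (5,6) via y @ 0.8891  # hit
  → r_4 = 0.8891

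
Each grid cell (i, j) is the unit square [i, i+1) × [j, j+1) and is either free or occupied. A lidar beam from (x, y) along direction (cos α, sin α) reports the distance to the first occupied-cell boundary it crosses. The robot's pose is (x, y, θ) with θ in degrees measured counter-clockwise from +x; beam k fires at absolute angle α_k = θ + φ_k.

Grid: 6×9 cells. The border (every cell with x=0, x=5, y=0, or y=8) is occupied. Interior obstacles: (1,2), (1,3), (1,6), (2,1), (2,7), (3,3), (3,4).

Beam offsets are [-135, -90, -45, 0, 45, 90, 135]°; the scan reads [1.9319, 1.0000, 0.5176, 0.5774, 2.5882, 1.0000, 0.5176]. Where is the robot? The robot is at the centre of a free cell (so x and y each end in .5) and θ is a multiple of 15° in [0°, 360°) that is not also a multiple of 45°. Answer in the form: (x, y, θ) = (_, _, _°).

(x, y, θ) = (4.5, 3.5, 210°)

Enumerate (i+0.5, j+0.5, θ) over the 21 free cells and 16 admissible headings. For each, cast all 7 beams and compare to the given ranges.
  (4.5, 1.5, 195°): beam 1 = 1.0000 ≠ 1.9319 ✗
  (1.5, 1.5, 345°): beam 1 = 0.5774 ≠ 1.9319 ✗
  (4.5, 5.5, 75°): beam 1 = 1.0000 ≠ 1.9319 ✗
  (1.5, 5.5, 120°): beam 2 = 4.0415 ≠ 1.0000 ✗
  …
  (4.5, 3.5, 210°): r_1=1.9319, r_2=1.0000, r_3=0.5176, r_4=0.5774, r_5=2.5882, r_6=1.0000, r_7=0.5176 — all match ✓
No second candidate reproduces the full scan.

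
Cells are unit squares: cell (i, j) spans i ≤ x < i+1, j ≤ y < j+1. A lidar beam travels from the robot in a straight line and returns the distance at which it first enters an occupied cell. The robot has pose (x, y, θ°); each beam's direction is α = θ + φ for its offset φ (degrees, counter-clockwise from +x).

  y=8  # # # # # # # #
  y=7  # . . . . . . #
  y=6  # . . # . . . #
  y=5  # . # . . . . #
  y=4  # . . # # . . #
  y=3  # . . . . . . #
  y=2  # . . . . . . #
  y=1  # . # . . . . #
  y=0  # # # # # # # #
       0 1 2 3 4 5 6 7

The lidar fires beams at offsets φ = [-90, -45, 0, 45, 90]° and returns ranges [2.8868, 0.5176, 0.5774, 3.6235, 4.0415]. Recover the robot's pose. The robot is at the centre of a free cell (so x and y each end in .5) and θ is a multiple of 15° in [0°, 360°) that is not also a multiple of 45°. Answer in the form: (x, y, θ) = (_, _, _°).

Enumerate (i+0.5, j+0.5, θ) over the 37 free cells and 16 admissible headings. For each, cast all 5 beams and compare to the given ranges.
  (3.5, 3.5, 345°): beam 1 = 1.9319 ≠ 2.8868 ✗
  (3.5, 7.5, 30°): beam 1 = 0.5774 ≠ 2.8868 ✗
  (3.5, 2.5, 120°): beam 1 = 4.0415 ≠ 2.8868 ✗
  (4.5, 6.5, 330°): beam 1 = 1.7321 ≠ 2.8868 ✗
  (4.5, 2.5, 120°): beam 2 = 1.5529 ≠ 0.5176 ✗
  …
  (4.5, 3.5, 120°): r_1=2.8868, r_2=0.5176, r_3=0.5774, r_4=3.6235, r_5=4.0415 — all match ✓
No second candidate reproduces the full scan.

(x, y, θ) = (4.5, 3.5, 120°)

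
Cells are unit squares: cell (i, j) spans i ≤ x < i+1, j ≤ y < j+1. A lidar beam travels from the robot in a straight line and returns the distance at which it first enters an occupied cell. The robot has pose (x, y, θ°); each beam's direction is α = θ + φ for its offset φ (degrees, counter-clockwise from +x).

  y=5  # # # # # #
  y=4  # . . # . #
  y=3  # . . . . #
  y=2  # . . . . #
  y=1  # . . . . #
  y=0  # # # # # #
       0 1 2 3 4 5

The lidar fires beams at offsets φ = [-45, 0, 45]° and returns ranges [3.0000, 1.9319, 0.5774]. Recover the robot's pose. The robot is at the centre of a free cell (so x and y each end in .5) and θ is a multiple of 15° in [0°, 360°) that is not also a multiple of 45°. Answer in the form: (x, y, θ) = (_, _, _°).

(x, y, θ) = (1.5, 1.5, 105°)

Enumerate (i+0.5, j+0.5, θ) over the 15 free cells and 16 admissible headings. For each, cast all 3 beams and compare to the given ranges.
  (2.5, 2.5, 195°): beam 1 = 1.7321 ≠ 3.0000 ✗
  (2.5, 4.5, 30°): beam 1 = 0.5176 ≠ 3.0000 ✗
  (2.5, 4.5, 165°): beam 1 = 0.5774 ≠ 3.0000 ✗
  …
  (1.5, 1.5, 105°): r_1=3.0000, r_2=1.9319, r_3=0.5774 — all match ✓
No second candidate reproduces the full scan.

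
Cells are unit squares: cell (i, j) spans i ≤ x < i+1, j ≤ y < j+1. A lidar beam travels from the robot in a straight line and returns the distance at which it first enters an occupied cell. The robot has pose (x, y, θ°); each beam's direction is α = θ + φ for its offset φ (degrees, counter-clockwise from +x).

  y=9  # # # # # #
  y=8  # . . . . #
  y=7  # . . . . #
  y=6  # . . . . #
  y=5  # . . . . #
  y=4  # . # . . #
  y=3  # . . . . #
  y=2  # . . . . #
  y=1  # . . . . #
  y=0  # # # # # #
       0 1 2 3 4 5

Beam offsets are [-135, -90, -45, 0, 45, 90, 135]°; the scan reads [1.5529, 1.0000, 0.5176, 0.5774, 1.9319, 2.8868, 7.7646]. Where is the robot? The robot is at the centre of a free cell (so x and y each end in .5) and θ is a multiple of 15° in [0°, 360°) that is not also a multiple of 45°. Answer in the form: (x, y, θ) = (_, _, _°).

Candidates: 31 free-cell centres × 16 headings = 496 poses. Raycast each; keep the one whose scan matches to 4 dp.
  (4.5, 8.5, 60°): beam 1 = 1.9319 ≠ 1.5529 ✗
  (3.5, 2.5, 300°): beam 1 = 2.5882 ≠ 1.5529 ✗
  (1.5, 6.5, 210°): beam 1 = 2.5882 ≠ 1.5529 ✗
  (2.5, 2.5, 15°): beam 1 = 1.7321 ≠ 1.5529 ✗
  (3.5, 4.5, 210°): beam 1 = 4.6587 ≠ 1.5529 ✗
  …
  (2.5, 1.5, 300°): r_1=1.5529, r_2=1.0000, r_3=0.5176, r_4=0.5774, r_5=1.9319, r_6=2.8868, r_7=7.7646 — all match ✓
Unique over the lattice → pose = (2.5, 1.5, 300°).

(x, y, θ) = (2.5, 1.5, 300°)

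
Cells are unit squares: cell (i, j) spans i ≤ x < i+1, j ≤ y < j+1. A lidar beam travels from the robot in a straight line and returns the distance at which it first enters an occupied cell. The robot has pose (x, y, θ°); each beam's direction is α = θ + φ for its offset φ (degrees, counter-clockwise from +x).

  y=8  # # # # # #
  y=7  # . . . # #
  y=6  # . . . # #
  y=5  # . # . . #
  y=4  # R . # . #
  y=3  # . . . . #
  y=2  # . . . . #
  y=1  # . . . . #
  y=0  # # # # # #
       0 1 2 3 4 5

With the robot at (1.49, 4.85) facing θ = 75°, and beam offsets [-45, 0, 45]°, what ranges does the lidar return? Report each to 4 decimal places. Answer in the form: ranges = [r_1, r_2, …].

ranges = [0.5889, 3.2611, 0.9800]

beam 1: φ=-45°, α=30°
  cosα=0.8660 sinα=0.5000 | (1,4) | tMaxX 0.5889 tMaxY 0.3000 | tΔX 1.1547 tΔY 2.0000
    t=0.3000 [y] (1,5)
    t=0.5889 [x] (2,5) — stop
  → r_1 = 0.5889
beam 2: φ=0°, α=75°
  cosα=0.2588 sinα=0.9659 | (1,4) | tMaxX 1.9705 tMaxY 0.1553 | tΔX 3.8637 tΔY 1.0353
    t=0.1553 [y] (1,5)
    t=1.1906 [y] (1,6)
    t=1.9705 [x] (2,6)
    t=2.2258 [y] (2,7)
    t=3.2611 [y] (2,8) — stop
  → r_2 = 3.2611
beam 3: φ=45°, α=120°
  cosα=-0.5000 sinα=0.8660 | (1,4) | tMaxX 0.9800 tMaxY 0.1732 | tΔX 2.0000 tΔY 1.1547
    t=0.1732 [y] (1,5)
    t=0.9800 [x] (0,5) — stop
  → r_3 = 0.9800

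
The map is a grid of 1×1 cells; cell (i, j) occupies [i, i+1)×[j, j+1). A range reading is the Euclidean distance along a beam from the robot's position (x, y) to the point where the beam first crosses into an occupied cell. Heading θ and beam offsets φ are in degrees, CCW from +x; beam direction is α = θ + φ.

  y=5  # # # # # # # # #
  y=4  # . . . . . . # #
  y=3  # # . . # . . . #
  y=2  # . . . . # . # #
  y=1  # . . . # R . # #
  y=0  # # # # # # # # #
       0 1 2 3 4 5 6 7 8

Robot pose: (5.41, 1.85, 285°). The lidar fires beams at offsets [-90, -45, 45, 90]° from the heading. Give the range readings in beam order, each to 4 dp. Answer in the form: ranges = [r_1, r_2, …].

ranges = [0.4245, 0.8200, 1.7000, 0.5796]

beam 1: φ=-90°, α=195°
  cosα=-0.9659 sinα=-0.2588 | (5,1) | tMaxX 0.4245 tMaxY 3.2841 | tΔX 1.0353 tΔY 3.8637
    t=0.4245 [x] (4,1) — stop
  → r_1 = 0.4245
beam 2: φ=-45°, α=240°
  cosα=-0.5000 sinα=-0.8660 | (5,1) | tMaxX 0.8200 tMaxY 0.9815 | tΔX 2.0000 tΔY 1.1547
    t=0.8200 [x] (4,1) — stop
  → r_2 = 0.8200
beam 3: φ=45°, α=330°
  cosα=0.8660 sinα=-0.5000 | (5,1) | tMaxX 0.6813 tMaxY 1.7000 | tΔX 1.1547 tΔY 2.0000
    t=0.6813 [x] (6,1)
    t=1.7000 [y] (6,0) — stop
  → r_3 = 1.7000
beam 4: φ=90°, α=15°
  cosα=0.9659 sinα=0.2588 | (5,1) | tMaxX 0.6108 tMaxY 0.5796 | tΔX 1.0353 tΔY 3.8637
    t=0.5796 [y] (5,2) — stop
  → r_4 = 0.5796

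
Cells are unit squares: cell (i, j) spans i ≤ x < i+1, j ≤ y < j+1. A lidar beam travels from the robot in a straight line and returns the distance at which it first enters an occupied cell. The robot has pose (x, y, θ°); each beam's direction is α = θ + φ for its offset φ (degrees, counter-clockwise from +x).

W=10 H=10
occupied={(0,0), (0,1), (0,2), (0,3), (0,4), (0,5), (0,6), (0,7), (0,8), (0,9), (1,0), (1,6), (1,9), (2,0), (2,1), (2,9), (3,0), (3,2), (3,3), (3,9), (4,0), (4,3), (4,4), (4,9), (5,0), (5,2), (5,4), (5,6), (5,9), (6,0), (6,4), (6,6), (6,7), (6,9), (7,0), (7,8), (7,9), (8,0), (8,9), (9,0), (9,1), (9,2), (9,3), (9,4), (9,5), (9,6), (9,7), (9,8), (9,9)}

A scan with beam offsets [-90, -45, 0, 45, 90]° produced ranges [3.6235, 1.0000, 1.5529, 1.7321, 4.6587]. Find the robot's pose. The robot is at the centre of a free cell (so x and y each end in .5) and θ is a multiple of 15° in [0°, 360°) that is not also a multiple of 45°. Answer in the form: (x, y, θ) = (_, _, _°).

(x, y, θ) = (2.5, 5.5, 165°)

The pose lattice has 51·16 = 816 candidates. Test each by forward raycasting.
  (4.5, 6.5, 210°): beam 1 = 2.8868 ≠ 3.6235 ✗
  (6.5, 2.5, 195°): beam 1 = 1.5529 ≠ 3.6235 ✗
  (4.5, 1.5, 105°): beam 1 = 4.6587 ≠ 3.6235 ✗
  …
  (2.5, 5.5, 165°): r_1=3.6235, r_2=1.0000, r_3=1.5529, r_4=1.7321, r_5=4.6587 — all match ✓
No second candidate reproduces the full scan.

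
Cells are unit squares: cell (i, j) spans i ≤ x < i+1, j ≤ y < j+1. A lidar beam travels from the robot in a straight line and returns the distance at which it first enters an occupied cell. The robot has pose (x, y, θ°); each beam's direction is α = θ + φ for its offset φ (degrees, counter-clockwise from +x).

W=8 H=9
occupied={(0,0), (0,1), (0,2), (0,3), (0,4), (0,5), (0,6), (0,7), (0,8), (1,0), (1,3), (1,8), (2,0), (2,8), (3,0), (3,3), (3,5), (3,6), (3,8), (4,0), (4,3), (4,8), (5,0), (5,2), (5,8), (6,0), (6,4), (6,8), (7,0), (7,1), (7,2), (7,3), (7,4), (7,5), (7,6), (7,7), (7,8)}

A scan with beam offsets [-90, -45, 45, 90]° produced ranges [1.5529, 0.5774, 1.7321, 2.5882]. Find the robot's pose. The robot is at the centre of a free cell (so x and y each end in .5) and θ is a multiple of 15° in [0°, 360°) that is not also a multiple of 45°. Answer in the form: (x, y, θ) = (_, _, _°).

Candidates: 35 free-cell centres × 16 headings = 560 poses. Raycast each; keep the one whose scan matches to 4 dp.
  (5.5, 7.5, 195°): beam 1 = 0.5176 ≠ 1.5529 ✗
  (6.5, 7.5, 150°): beam 1 = 0.5774 ≠ 1.5529 ✗
  (2.5, 6.5, 120°): beam 1 = 0.5774 ≠ 1.5529 ✗
  (2.5, 6.5, 255°): beam 2 = 1.7321 ≠ 0.5774 ✗
  …
  (3.5, 2.5, 105°): r_1=1.5529, r_2=0.5774, r_3=1.7321, r_4=2.5882 — all match ✓
Only this pose fits every beam.

(x, y, θ) = (3.5, 2.5, 105°)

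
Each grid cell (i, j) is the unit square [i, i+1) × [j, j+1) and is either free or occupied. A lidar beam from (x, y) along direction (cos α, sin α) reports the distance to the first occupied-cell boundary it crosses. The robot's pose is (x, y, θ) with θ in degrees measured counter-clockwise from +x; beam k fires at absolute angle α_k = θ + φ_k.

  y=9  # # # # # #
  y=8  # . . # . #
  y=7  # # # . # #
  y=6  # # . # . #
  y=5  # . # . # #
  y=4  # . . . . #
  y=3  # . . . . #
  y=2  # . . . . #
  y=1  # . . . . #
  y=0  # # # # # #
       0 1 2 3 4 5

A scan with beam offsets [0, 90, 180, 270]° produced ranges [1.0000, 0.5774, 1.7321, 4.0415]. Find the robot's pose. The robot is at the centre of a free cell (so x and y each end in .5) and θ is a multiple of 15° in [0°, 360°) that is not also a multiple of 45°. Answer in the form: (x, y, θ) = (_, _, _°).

(x, y, θ) = (1.5, 2.5, 120°)

The pose lattice has 24·16 = 384 candidates. Test each by forward raycasting.
  (2.5, 3.5, 195°): beam 1 = 1.5529 ≠ 1.0000 ✗
  (1.5, 1.5, 120°): beam 3 = 0.5774 ≠ 1.7321 ✗
  (4.5, 1.5, 105°): beam 1 = 4.6587 ≠ 1.0000 ✗
  (1.5, 4.5, 60°): beam 3 = 1.0000 ≠ 1.7321 ✗
  (3.5, 3.5, 15°): beam 1 = 1.5529 ≠ 1.0000 ✗
  …
  (1.5, 2.5, 120°): r_1=1.0000, r_2=0.5774, r_3=1.7321, r_4=4.0415 — all match ✓
No second candidate reproduces the full scan.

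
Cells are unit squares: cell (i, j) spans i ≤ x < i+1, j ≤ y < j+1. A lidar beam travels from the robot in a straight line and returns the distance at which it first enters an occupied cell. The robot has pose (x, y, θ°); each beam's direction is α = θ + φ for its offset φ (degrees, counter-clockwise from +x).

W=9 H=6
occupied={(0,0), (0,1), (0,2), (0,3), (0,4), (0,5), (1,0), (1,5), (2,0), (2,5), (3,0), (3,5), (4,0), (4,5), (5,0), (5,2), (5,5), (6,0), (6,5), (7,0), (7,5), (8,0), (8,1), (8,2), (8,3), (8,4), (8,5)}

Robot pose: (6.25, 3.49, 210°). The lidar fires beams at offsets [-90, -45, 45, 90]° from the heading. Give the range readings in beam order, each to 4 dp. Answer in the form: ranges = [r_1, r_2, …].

ranges = [1.7436, 5.4352, 0.9659, 2.8752]

beam 1: φ=-90°, α=120°
  dir = (cos 120°, sin 120°) = (-0.5000, 0.8660); from cell (6,3)
  next x-line at t=0.5000, next y-line at t=0.5889; Δt_x=2.0000, Δt_y=1.1547
    x: enter (5,3) at t=0.5000
    y: enter (5,4) at t=0.5889
    y: enter (5,5) at t=1.7436 ← occupied
  → r_1 = 1.7436
beam 2: φ=-45°, α=165°
  dir = (cos 165°, sin 165°) = (-0.9659, 0.2588); from cell (6,3)
  next x-line at t=0.2588, next y-line at t=1.9705; Δt_x=1.0353, Δt_y=3.8637
    x: enter (5,3) at t=0.2588
    x: enter (4,3) at t=1.2941
    y: enter (4,4) at t=1.9705
    x: enter (3,4) at t=2.3294
    x: enter (2,4) at t=3.3646
    x: enter (1,4) at t=4.3999
    x: enter (0,4) at t=5.4352 ← occupied
  → r_2 = 5.4352
beam 3: φ=45°, α=255°
  dir = (cos 255°, sin 255°) = (-0.2588, -0.9659); from cell (6,3)
  next x-line at t=0.9659, next y-line at t=0.5073; Δt_x=3.8637, Δt_y=1.0353
    y: enter (6,2) at t=0.5073
    x: enter (5,2) at t=0.9659 ← occupied
  → r_3 = 0.9659
beam 4: φ=90°, α=300°
  dir = (cos 300°, sin 300°) = (0.5000, -0.8660); from cell (6,3)
  next x-line at t=1.5000, next y-line at t=0.5658; Δt_x=2.0000, Δt_y=1.1547
    y: enter (6,2) at t=0.5658
    x: enter (7,2) at t=1.5000
    y: enter (7,1) at t=1.7205
    y: enter (7,0) at t=2.8752 ← occupied
  → r_4 = 2.8752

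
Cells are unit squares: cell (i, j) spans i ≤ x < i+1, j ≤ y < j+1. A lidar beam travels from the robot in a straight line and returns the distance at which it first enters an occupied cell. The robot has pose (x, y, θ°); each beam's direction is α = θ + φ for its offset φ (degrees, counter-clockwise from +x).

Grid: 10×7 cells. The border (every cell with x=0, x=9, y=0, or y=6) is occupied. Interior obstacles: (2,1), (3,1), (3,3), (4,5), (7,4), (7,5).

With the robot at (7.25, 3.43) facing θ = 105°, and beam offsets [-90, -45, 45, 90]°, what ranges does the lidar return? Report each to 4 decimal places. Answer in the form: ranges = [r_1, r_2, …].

ranges = [1.8117, 0.6582, 3.1400, 6.4705]

beam 1: φ=-90°, α=15°
  direction (0.9659, 0.2588); cell (7,3); t to first gridline: x 0.7765, y 2.2023 (then +1.0353 / +3.8637)
    (8,3) via x @ 0.7765
    (9,3) via x @ 1.8117  # hit
  → r_1 = 1.8117
beam 2: φ=-45°, α=60°
  direction (0.5000, 0.8660); cell (7,3); t to first gridline: x 1.5000, y 0.6582 (then +2.0000 / +1.1547)
    (7,4) via y @ 0.6582  # hit
  → r_2 = 0.6582
beam 3: φ=45°, α=150°
  direction (-0.8660, 0.5000); cell (7,3); t to first gridline: x 0.2887, y 1.1400 (then +1.1547 / +2.0000)
    (6,3) via x @ 0.2887
    (6,4) via y @ 1.1400
    (5,4) via x @ 1.4434
    (4,4) via x @ 2.5981
    (4,5) via y @ 3.1400  # hit
  → r_3 = 3.1400
beam 4: φ=90°, α=195°
  direction (-0.9659, -0.2588); cell (7,3); t to first gridline: x 0.2588, y 1.6614 (then +1.0353 / +3.8637)
    (6,3) via x @ 0.2588
    (5,3) via x @ 1.2941
    (5,2) via y @ 1.6614
    (4,2) via x @ 2.3294
    (3,2) via x @ 3.3646
    (2,2) via x @ 4.3999
    (1,2) via x @ 5.4352
    (1,1) via y @ 5.5251
    (0,1) via x @ 6.4705  # hit
  → r_4 = 6.4705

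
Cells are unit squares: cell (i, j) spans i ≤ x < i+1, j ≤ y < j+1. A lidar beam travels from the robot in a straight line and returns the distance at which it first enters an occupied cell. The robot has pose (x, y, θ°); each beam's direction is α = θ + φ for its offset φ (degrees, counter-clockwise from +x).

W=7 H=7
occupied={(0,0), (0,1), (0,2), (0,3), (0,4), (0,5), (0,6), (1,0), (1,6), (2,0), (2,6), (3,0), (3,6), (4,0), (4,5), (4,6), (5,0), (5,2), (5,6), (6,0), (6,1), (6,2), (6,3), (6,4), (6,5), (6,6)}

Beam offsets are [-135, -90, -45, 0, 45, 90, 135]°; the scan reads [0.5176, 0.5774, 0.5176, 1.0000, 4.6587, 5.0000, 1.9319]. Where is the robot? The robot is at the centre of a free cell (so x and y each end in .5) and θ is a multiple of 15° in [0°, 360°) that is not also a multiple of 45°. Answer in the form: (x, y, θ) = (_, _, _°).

(x, y, θ) = (1.5, 5.5, 240°)

Candidates: 23 free-cell centres × 16 headings = 368 poses. Raycast each; keep the one whose scan matches to 4 dp.
  (2.5, 3.5, 330°): beam 1 = 1.5529 ≠ 0.5176 ✗
  (2.5, 1.5, 60°): beam 2 = 1.0000 ≠ 0.5774 ✗
  (3.5, 1.5, 165°): beam 1 = 1.7321 ≠ 0.5176 ✗
  (2.5, 2.5, 300°): beam 1 = 1.5529 ≠ 0.5176 ✗
  …
  (1.5, 5.5, 240°): r_1=0.5176, r_2=0.5774, r_3=0.5176, r_4=1.0000, r_5=4.6587, r_6=5.0000, r_7=1.9319 — all match ✓
No second candidate reproduces the full scan.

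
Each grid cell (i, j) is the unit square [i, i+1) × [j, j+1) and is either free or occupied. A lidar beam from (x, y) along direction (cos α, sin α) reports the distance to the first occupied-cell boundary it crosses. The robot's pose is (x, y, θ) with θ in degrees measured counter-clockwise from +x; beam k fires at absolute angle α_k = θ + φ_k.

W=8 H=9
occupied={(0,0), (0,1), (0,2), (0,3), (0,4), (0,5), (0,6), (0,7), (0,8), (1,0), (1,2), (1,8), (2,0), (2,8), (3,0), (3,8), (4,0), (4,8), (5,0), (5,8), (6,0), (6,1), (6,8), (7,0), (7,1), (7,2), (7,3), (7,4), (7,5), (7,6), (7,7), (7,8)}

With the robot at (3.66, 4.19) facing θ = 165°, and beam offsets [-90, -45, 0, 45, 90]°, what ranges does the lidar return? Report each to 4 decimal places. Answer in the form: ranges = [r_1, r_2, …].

beam 1: φ=-90°, α=75°
  direction (0.2588, 0.9659); cell (3,4); t to first gridline: x 1.3137, y 0.8386 (then +3.8637 / +1.0353)
    (3,5) via y @ 0.8386
    (4,5) via x @ 1.3137
    (4,6) via y @ 1.8738
    (4,7) via y @ 2.9091
    (4,8) via y @ 3.9444  # hit
  → r_1 = 3.9444
beam 2: φ=-45°, α=120°
  direction (-0.5000, 0.8660); cell (3,4); t to first gridline: x 1.3200, y 0.9353 (then +2.0000 / +1.1547)
    (3,5) via y @ 0.9353
    (2,5) via x @ 1.3200
    (2,6) via y @ 2.0900
    (2,7) via y @ 3.2447
    (1,7) via x @ 3.3200
    (1,8) via y @ 4.3994  # hit
  → r_2 = 4.3994
beam 3: φ=0°, α=165°
  direction (-0.9659, 0.2588); cell (3,4); t to first gridline: x 0.6833, y 3.1296 (then +1.0353 / +3.8637)
    (2,4) via x @ 0.6833
    (1,4) via x @ 1.7186
    (0,4) via x @ 2.7538  # hit
  → r_3 = 2.7538
beam 4: φ=45°, α=210°
  direction (-0.8660, -0.5000); cell (3,4); t to first gridline: x 0.7621, y 0.3800 (then +1.1547 / +2.0000)
    (3,3) via y @ 0.3800
    (2,3) via x @ 0.7621
    (1,3) via x @ 1.9168
    (1,2) via y @ 2.3800  # hit
  → r_4 = 2.3800
beam 5: φ=90°, α=255°
  direction (-0.2588, -0.9659); cell (3,4); t to first gridline: x 2.5500, y 0.1967 (then +3.8637 / +1.0353)
    (3,3) via y @ 0.1967
    (3,2) via y @ 1.2320
    (3,1) via y @ 2.2673
    (2,1) via x @ 2.5500
    (2,0) via y @ 3.3025  # hit
  → r_5 = 3.3025

ranges = [3.9444, 4.3994, 2.7538, 2.3800, 3.3025]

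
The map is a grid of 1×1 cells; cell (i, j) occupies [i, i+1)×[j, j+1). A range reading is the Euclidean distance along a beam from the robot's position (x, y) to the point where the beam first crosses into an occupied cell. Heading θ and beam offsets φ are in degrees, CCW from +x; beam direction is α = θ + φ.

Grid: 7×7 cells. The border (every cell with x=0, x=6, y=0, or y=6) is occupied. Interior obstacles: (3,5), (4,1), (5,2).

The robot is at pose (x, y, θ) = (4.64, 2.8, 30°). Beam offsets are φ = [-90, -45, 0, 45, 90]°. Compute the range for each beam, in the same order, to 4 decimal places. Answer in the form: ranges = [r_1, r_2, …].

beam 1: φ=-90°, α=300°
  direction (0.5000, -0.8660); cell (4,2); t to first gridline: x 0.7200, y 0.9238 (then +2.0000 / +1.1547)
    (5,2) via x @ 0.7200  # hit
  → r_1 = 0.7200
beam 2: φ=-45°, α=345°
  direction (0.9659, -0.2588); cell (4,2); t to first gridline: x 0.3727, y 3.0910 (then +1.0353 / +3.8637)
    (5,2) via x @ 0.3727  # hit
  → r_2 = 0.3727
beam 3: φ=0°, α=30°
  direction (0.8660, 0.5000); cell (4,2); t to first gridline: x 0.4157, y 0.4000 (then +1.1547 / +2.0000)
    (4,3) via y @ 0.4000
    (5,3) via x @ 0.4157
    (6,3) via x @ 1.5704  # hit
  → r_3 = 1.5704
beam 4: φ=45°, α=75°
  direction (0.2588, 0.9659); cell (4,2); t to first gridline: x 1.3909, y 0.2071 (then +3.8637 / +1.0353)
    (4,3) via y @ 0.2071
    (4,4) via y @ 1.2423
    (5,4) via x @ 1.3909
    (5,5) via y @ 2.2776
    (5,6) via y @ 3.3129  # hit
  → r_4 = 3.3129
beam 5: φ=90°, α=120°
  direction (-0.5000, 0.8660); cell (4,2); t to first gridline: x 1.2800, y 0.2309 (then +2.0000 / +1.1547)
    (4,3) via y @ 0.2309
    (3,3) via x @ 1.2800
    (3,4) via y @ 1.3856
    (3,5) via y @ 2.5403  # hit
  → r_5 = 2.5403

ranges = [0.7200, 0.3727, 1.5704, 3.3129, 2.5403]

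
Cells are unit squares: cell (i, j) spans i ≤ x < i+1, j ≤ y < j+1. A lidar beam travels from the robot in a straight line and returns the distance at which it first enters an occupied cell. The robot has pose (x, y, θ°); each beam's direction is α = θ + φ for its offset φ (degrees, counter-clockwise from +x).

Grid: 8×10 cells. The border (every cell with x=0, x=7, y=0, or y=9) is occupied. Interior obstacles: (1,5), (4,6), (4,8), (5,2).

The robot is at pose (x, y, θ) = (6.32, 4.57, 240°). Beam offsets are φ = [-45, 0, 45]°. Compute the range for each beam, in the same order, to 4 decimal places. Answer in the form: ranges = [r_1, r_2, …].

ranges = [5.5077, 1.8129, 2.6273]

beam 1: φ=-45°, α=195°
  direction (-0.9659, -0.2588); cell (6,4); t to first gridline: x 0.3313, y 2.2023 (then +1.0353 / +3.8637)
    (5,4) via x @ 0.3313
    (4,4) via x @ 1.3666
    (4,3) via y @ 2.2023
    (3,3) via x @ 2.4018
    (2,3) via x @ 3.4371
    (1,3) via x @ 4.4724
    (0,3) via x @ 5.5077  # hit
  → r_1 = 5.5077
beam 2: φ=0°, α=240°
  direction (-0.5000, -0.8660); cell (6,4); t to first gridline: x 0.6400, y 0.6582 (then +2.0000 / +1.1547)
    (5,4) via x @ 0.6400
    (5,3) via y @ 0.6582
    (5,2) via y @ 1.8129  # hit
  → r_2 = 1.8129
beam 3: φ=45°, α=285°
  direction (0.2588, -0.9659); cell (6,4); t to first gridline: x 2.6273, y 0.5901 (then +3.8637 / +1.0353)
    (6,3) via y @ 0.5901
    (6,2) via y @ 1.6254
    (7,2) via x @ 2.6273  # hit
  → r_3 = 2.6273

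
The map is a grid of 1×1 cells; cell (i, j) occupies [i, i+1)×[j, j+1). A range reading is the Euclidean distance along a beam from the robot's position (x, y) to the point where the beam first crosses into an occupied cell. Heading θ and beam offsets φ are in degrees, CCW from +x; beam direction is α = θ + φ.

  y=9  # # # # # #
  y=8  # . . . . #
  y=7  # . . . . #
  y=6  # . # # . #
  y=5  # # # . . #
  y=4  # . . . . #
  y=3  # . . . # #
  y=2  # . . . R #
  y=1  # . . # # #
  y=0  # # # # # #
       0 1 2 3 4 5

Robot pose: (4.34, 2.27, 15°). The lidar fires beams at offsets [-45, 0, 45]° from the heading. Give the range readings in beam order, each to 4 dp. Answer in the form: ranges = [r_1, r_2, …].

beam 1: φ=-45°, α=330°
  direction (0.8660, -0.5000); cell (4,2); t to first gridline: x 0.7621, y 0.5400 (then +1.1547 / +2.0000)
    (4,1) via y @ 0.5400  # hit
  → r_1 = 0.5400
beam 2: φ=0°, α=15°
  direction (0.9659, 0.2588); cell (4,2); t to first gridline: x 0.6833, y 2.8205 (then +1.0353 / +3.8637)
    (5,2) via x @ 0.6833  # hit
  → r_2 = 0.6833
beam 3: φ=45°, α=60°
  direction (0.5000, 0.8660); cell (4,2); t to first gridline: x 1.3200, y 0.8429 (then +2.0000 / +1.1547)
    (4,3) via y @ 0.8429  # hit
  → r_3 = 0.8429

ranges = [0.5400, 0.6833, 0.8429]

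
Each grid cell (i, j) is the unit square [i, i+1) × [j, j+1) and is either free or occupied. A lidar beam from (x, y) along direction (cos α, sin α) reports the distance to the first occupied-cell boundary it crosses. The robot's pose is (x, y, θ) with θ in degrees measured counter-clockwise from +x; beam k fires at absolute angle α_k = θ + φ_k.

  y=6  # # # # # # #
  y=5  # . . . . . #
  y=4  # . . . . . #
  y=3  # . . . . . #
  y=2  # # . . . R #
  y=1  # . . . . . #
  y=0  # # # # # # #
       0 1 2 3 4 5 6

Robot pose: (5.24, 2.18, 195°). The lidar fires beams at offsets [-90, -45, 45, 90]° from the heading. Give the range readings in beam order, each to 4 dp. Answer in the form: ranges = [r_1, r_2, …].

ranges = [3.9548, 4.8959, 1.3625, 1.2216]

beam 1: φ=-90°, α=105°
  direction (-0.2588, 0.9659); cell (5,2); t to first gridline: x 0.9273, y 0.8489 (then +3.8637 / +1.0353)
    (5,3) via y @ 0.8489
    (4,3) via x @ 0.9273
    (4,4) via y @ 1.8842
    (4,5) via y @ 2.9195
    (4,6) via y @ 3.9548  # hit
  → r_1 = 3.9548
beam 2: φ=-45°, α=150°
  direction (-0.8660, 0.5000); cell (5,2); t to first gridline: x 0.2771, y 1.6400 (then +1.1547 / +2.0000)
    (4,2) via x @ 0.2771
    (3,2) via x @ 1.4318
    (3,3) via y @ 1.6400
    (2,3) via x @ 2.5865
    (2,4) via y @ 3.6400
    (1,4) via x @ 3.7412
    (0,4) via x @ 4.8959  # hit
  → r_2 = 4.8959
beam 3: φ=45°, α=240°
  direction (-0.5000, -0.8660); cell (5,2); t to first gridline: x 0.4800, y 0.2078 (then +2.0000 / +1.1547)
    (5,1) via y @ 0.2078
    (4,1) via x @ 0.4800
    (4,0) via y @ 1.3625  # hit
  → r_3 = 1.3625
beam 4: φ=90°, α=285°
  direction (0.2588, -0.9659); cell (5,2); t to first gridline: x 2.9364, y 0.1863 (then +3.8637 / +1.0353)
    (5,1) via y @ 0.1863
    (5,0) via y @ 1.2216  # hit
  → r_4 = 1.2216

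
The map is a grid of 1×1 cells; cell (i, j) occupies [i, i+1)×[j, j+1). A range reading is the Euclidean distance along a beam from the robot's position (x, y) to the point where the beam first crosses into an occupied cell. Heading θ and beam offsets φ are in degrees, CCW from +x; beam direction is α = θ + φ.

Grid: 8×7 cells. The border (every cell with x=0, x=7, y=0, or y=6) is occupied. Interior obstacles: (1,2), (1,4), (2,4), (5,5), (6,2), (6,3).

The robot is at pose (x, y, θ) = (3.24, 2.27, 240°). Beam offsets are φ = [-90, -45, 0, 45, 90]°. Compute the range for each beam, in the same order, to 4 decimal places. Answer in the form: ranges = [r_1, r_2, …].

ranges = [1.4318, 2.3190, 1.4665, 1.3148, 2.5400]

beam 1: φ=-90°, α=150°
  direction (-0.8660, 0.5000); cell (3,2); t to first gridline: x 0.2771, y 1.4600 (then +1.1547 / +2.0000)
    (2,2) via x @ 0.2771
    (1,2) via x @ 1.4318  # hit
  → r_1 = 1.4318
beam 2: φ=-45°, α=195°
  direction (-0.9659, -0.2588); cell (3,2); t to first gridline: x 0.2485, y 1.0432 (then +1.0353 / +3.8637)
    (2,2) via x @ 0.2485
    (2,1) via y @ 1.0432
    (1,1) via x @ 1.2837
    (0,1) via x @ 2.3190  # hit
  → r_2 = 2.3190
beam 3: φ=0°, α=240°
  direction (-0.5000, -0.8660); cell (3,2); t to first gridline: x 0.4800, y 0.3118 (then +2.0000 / +1.1547)
    (3,1) via y @ 0.3118
    (2,1) via x @ 0.4800
    (2,0) via y @ 1.4665  # hit
  → r_3 = 1.4665
beam 4: φ=45°, α=285°
  direction (0.2588, -0.9659); cell (3,2); t to first gridline: x 2.9364, y 0.2795 (then +3.8637 / +1.0353)
    (3,1) via y @ 0.2795
    (3,0) via y @ 1.3148  # hit
  → r_4 = 1.3148
beam 5: φ=90°, α=330°
  direction (0.8660, -0.5000); cell (3,2); t to first gridline: x 0.8776, y 0.5400 (then +1.1547 / +2.0000)
    (3,1) via y @ 0.5400
    (4,1) via x @ 0.8776
    (5,1) via x @ 2.0323
    (5,0) via y @ 2.5400  # hit
  → r_5 = 2.5400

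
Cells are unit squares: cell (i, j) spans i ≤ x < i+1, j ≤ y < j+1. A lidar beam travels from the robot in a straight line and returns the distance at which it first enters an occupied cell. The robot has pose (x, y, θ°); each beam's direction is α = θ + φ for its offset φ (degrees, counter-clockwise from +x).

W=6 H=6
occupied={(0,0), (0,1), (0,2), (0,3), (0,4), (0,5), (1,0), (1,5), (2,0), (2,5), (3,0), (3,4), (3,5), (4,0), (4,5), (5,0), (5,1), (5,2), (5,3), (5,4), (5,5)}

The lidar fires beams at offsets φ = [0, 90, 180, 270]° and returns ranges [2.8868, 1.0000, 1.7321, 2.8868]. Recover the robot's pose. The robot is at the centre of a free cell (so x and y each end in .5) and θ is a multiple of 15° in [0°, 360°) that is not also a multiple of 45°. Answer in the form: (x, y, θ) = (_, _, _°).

(x, y, θ) = (2.5, 3.5, 330°)

Enumerate (i+0.5, j+0.5, θ) over the 15 free cells and 16 admissible headings. For each, cast all 4 beams and compare to the given ranges.
  (2.5, 2.5, 150°): beam 1 = 1.7321 ≠ 2.8868 ✗
  (2.5, 3.5, 195°): beam 1 = 1.5529 ≠ 2.8868 ✗
  (3.5, 3.5, 105°): beam 1 = 0.5176 ≠ 2.8868 ✗
  (2.5, 3.5, 60°): beam 1 = 1.0000 ≠ 2.8868 ✗
  …
  (2.5, 3.5, 330°): r_1=2.8868, r_2=1.0000, r_3=1.7321, r_4=2.8868 — all match ✓
Unique over the lattice → pose = (2.5, 3.5, 330°).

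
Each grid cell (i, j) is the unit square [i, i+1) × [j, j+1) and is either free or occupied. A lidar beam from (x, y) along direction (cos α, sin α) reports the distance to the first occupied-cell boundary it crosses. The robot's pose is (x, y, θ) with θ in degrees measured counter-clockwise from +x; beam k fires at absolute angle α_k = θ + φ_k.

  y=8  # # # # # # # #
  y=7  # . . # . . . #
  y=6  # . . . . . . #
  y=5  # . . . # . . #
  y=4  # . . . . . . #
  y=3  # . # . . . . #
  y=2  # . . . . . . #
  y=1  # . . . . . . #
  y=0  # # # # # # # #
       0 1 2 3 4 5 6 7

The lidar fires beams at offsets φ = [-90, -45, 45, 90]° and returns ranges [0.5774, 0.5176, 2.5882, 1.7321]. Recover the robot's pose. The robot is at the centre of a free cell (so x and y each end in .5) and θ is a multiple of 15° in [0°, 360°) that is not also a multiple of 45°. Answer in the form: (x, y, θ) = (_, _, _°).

The pose lattice has 39·16 = 624 candidates. Test each by forward raycasting.
  (2.5, 4.5, 300°): beam 1 = 1.7321 ≠ 0.5774 ✗
  (3.5, 1.5, 165°): beam 1 = 3.6235 ≠ 0.5774 ✗
  (5.5, 5.5, 15°): beam 1 = 4.6587 ≠ 0.5774 ✗
  …
  (4.5, 6.5, 330°): r_1=0.5774, r_2=0.5176, r_3=2.5882, r_4=1.7321 — all match ✓
Unique over the lattice → pose = (4.5, 6.5, 330°).

(x, y, θ) = (4.5, 6.5, 330°)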